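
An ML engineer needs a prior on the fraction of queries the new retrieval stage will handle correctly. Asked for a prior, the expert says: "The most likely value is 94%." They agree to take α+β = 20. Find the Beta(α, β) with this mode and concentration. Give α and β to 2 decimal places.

α = 17.92, β = 2.08

For α,β > 1 the Beta mode is (α−1)/(α+β−2). With α+β = 20, the mode is (α−1)/18.
Set (α−1)/18 = 0.94 → α = 1 + 0.94·18 = 17.92.
β = 20 − α = 2.08.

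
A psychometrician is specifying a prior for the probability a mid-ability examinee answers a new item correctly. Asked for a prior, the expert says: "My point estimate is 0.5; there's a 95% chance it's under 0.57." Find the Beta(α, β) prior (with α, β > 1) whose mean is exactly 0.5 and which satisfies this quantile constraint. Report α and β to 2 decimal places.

With mean 0.5 fixed, write α = 0.5s, β = 0.5s where s = α+β.
Need P(θ < 0.57) = 0.95 under Beta(0.5s, 0.5s). Normal approximation: (q−m)/√(m(1−m)/s) ≈ z_{0.95} = 1.64, so s ≈ 0.5·0.5·(1.64)²/(0.57−0.5)² = 138.0.
At s = 138.0: P(θ<0.57) ≈ 0.951. Adjusting to match 0.95 gives s ≈ 137.18.
So α = 0.5·137.18 ≈ 68.59, β = 0.5·137.18 ≈ 68.59.

α ≈ 68.59, β ≈ 68.59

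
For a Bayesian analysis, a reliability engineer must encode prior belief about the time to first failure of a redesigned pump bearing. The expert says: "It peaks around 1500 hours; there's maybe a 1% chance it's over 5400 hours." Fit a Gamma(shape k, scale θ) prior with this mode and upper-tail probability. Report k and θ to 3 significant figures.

k ≈ 3.62, θ ≈ 572

Gamma(k,θ) with k>1 has mode (k−1)θ, so θ = 1500/(k−1).
Need P(X < 5400) = 0.99 with θ tied to k this way. Start at k = 2, θ = 1500: P(X<5400) ≈ 0.874.
Too low — raise k to concentrate. Iterating converges to k ≈ 3.62.
Then θ = 1500/(3.62−1) ≈ 572.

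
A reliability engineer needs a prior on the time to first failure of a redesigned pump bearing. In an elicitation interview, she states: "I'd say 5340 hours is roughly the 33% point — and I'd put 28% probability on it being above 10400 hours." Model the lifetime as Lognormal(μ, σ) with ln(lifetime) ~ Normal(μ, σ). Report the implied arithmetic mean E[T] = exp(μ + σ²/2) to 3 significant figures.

If T ~ Lognormal(μ,σ) then ln T ~ Normal(μ,σ), so the p-quantile of ln T is μ + z_p·σ.
ln(5340) = 8.583 and ln(10400) = 9.25; z_{0.33} = -0.4399, z_{0.72} = 0.5828.
σ = (9.25 − 8.583)/(0.5828 − (-0.4399)) = 0.652.
μ = 8.583 − (-0.4399)·0.652 = 8.870.
E[T] = exp(μ + σ²/2) = exp(8.870 + 0.2124) = 8800 hours.

E[T] ≈ 8800 hours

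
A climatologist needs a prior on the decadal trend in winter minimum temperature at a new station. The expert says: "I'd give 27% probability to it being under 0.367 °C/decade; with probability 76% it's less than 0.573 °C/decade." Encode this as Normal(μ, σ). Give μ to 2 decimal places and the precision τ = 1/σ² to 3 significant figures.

μ = 0.46, τ = 41

The p-quantile of Normal(μ,σ) is μ + z_p·σ, with z_{0.27} = -0.6128 and z_{0.76} = 0.7063.
Eliminate σ: μ = (z₂·x₁ − z₁·x₂)/(z₂ − z₁) = (0.7063·0.367 − (-0.6128)·0.573)/1.319 = 0.46.
Then σ = (x₂ − x₁)/(z₂ − z₁) = (0.573 − 0.367)/1.319 = 0.16.
Precision τ = 1/σ² = 1/0.1562² = 41.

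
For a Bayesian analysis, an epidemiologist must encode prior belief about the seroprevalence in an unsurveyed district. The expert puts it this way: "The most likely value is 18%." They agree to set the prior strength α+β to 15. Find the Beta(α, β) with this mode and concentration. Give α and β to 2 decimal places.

α = 3.34, β = 11.66

For α,β > 1 the Beta mode is (α−1)/(α+β−2). With α+β = 15, the mode is (α−1)/13.
Set (α−1)/13 = 0.18 → α = 1 + 0.18·13 = 3.34.
β = 15 − α = 11.66.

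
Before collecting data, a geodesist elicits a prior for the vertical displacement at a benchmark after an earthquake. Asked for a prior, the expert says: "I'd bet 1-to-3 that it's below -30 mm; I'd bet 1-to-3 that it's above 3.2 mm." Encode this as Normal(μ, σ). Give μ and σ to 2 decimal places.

For Normal(μ,σ), the p-quantile is μ + z_p·σ. Here z_{0.25} = -0.6745, z_{0.75} = 0.6745.
So -30 = μ − 0.6745σ and 3.2 = μ + 0.6745σ.
Subtracting: σ = (3.2 − -30)/(0.6745 − (-0.6745)) = 24.61.
Then μ = -30 − (-0.6745)·24.61 = -13.40.

μ = -13.40, σ = 24.61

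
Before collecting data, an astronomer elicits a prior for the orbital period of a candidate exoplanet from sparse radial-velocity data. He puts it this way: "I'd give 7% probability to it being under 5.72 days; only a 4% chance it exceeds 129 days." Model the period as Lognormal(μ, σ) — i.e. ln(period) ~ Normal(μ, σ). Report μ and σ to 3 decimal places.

μ ≈ 3.169, σ ≈ 0.966

If T ~ Lognormal(μ,σ) then ln T ~ Normal(μ,σ), so the p-quantile of ln T is μ + z_p·σ.
ln(5.72) = 1.744 and ln(129) = 4.86; z_{0.07} = -1.476, z_{0.96} = 1.751.
σ = (4.86 − 1.744)/(1.751 − (-1.476)) = 0.966.
μ = 1.744 − (-1.476)·0.966 = 3.169.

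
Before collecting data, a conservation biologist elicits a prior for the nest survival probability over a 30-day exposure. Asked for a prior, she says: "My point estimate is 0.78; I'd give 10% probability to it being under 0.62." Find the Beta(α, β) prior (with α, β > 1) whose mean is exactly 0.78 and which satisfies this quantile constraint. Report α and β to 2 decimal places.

α ≈ 9.21, β ≈ 2.60

With mean 0.78 fixed, write α = 0.78s, β = 0.22s where s = α+β.
Need P(θ < 0.62) = 0.1 under Beta(0.78s, 0.22s). Normal approximation: (q−m)/√(m(1−m)/s) ≈ z_{0.1} = -1.28, so s ≈ 0.78·0.22·(-1.28)²/(0.62−0.78)² = 11.0.
At s = 11.0: P(θ<0.62) ≈ 0.107. Adjusting to match 0.1 gives s ≈ 11.80.
So α = 0.78·11.80 ≈ 9.21, β = 0.22·11.80 ≈ 2.60.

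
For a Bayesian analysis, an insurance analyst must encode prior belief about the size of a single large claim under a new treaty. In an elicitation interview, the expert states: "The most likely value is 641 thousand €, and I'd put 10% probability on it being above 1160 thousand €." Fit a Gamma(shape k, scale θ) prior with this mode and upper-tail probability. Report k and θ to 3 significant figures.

k ≈ 6.41, θ ≈ 118

Gamma(k,θ) with k>1 has mode (k−1)θ, so θ = 641/(k−1).
Need P(X < 1160) = 0.9 with θ tied to k this way. Start at k = 2, θ = 641: P(X<1160) ≈ 0.540.
Too low — raise k to concentrate. Iterating converges to k ≈ 6.41.
Then θ = 641/(6.41−1) ≈ 118.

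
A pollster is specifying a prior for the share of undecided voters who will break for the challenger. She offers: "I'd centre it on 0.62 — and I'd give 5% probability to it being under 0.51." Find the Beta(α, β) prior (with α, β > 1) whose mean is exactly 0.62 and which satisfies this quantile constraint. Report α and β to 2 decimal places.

α ≈ 33.65, β ≈ 20.62

With mean 0.62 fixed, write α = 0.62s, β = 0.38s where s = α+β.
Need P(θ < 0.51) = 0.05 under Beta(0.62s, 0.38s). Normal approximation: (q−m)/√(m(1−m)/s) ≈ z_{0.05} = -1.64, so s ≈ 0.62·0.38·(-1.64)²/(0.51−0.62)² = 52.7.
At s = 52.7: P(θ<0.51) ≈ 0.053. Adjusting to match 0.05 gives s ≈ 54.27.
So α = 0.62·54.27 ≈ 33.65, β = 0.38·54.27 ≈ 20.62.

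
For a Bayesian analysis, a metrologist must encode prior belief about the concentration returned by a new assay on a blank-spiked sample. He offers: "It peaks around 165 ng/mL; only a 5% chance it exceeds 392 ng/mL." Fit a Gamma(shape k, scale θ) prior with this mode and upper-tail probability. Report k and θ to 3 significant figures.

k ≈ 4.65, θ ≈ 45.2

Gamma(k,θ) with k>1 has mode (k−1)θ, so θ = 165/(k−1).
Need P(X < 392) = 0.95 with θ tied to k this way. Start at k = 2, θ = 165: P(X<392) ≈ 0.686.
Too low — raise k to concentrate. Iterating converges to k ≈ 4.65.
Then θ = 165/(4.65−1) ≈ 45.2.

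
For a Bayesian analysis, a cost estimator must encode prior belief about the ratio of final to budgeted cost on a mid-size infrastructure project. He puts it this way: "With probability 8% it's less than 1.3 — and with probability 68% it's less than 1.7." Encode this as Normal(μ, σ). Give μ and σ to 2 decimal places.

μ = 1.60, σ = 0.21

For Normal(μ,σ), the p-quantile is μ + z_p·σ. Here z_{0.08} = -1.405, z_{0.68} = 0.4677.
So 1.3 = μ − 1.405σ and 1.7 = μ + 0.4677σ.
Subtracting: σ = (1.7 − 1.3)/(0.4677 − (-1.405)) = 0.21.
Then μ = 1.3 − (-1.405)·0.21 = 1.60.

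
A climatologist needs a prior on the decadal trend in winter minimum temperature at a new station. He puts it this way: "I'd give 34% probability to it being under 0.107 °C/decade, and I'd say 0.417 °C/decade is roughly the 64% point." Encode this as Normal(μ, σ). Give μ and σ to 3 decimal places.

The p-quantile of Normal(μ,σ) is μ + z_p·σ, with z_{0.34} = -0.4125 and z_{0.64} = 0.3585.
Eliminate σ: μ = (z₂·x₁ − z₁·x₂)/(z₂ − z₁) = (0.3585·0.107 − (-0.4125)·0.417)/0.7709 = 0.273.
Then σ = (x₂ − x₁)/(z₂ − z₁) = (0.417 − 0.107)/0.7709 = 0.402.

μ = 0.273, σ = 0.402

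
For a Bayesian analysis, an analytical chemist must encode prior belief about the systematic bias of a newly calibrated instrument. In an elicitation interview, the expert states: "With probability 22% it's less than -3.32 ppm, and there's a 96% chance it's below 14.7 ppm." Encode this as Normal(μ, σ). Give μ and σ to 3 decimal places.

μ = 2.195, σ = 7.143

The p-quantile of Normal(μ,σ) is μ + z_p·σ, with z_{0.22} = -0.7722 and z_{0.96} = 1.751.
Eliminate σ: μ = (z₂·x₁ − z₁·x₂)/(z₂ − z₁) = (1.751·-3.32 − (-0.7722)·14.7)/2.523 = 2.195.
Then σ = (x₂ − x₁)/(z₂ − z₁) = (14.7 − -3.32)/2.523 = 7.143.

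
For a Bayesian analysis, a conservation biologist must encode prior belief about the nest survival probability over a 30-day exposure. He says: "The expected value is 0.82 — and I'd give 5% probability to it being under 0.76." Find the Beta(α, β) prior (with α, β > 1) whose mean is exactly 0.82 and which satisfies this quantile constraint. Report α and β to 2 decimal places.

α ≈ 99.56, β ≈ 21.85

With mean 0.82 fixed, write α = 0.82s, β = 0.18s where s = α+β.
Need P(θ < 0.76) = 0.05 under Beta(0.82s, 0.18s). Normal approximation: (q−m)/√(m(1−m)/s) ≈ z_{0.05} = -1.64, so s ≈ 0.82·0.18·(-1.64)²/(0.76−0.82)² = 110.9.
At s = 110.9: P(θ<0.76) ≈ 0.057. Adjusting to match 0.05 gives s ≈ 121.41.
So α = 0.82·121.41 ≈ 99.56, β = 0.18·121.41 ≈ 21.85.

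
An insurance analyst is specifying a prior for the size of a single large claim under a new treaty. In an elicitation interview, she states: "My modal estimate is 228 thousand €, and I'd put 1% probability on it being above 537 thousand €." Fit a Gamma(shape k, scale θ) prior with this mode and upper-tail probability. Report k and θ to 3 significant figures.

Gamma(k,θ) with k>1 has mode (k−1)θ, so θ = 228/(k−1).
Need P(X < 537) = 0.99 with θ tied to k this way. Start at k = 2, θ = 228: P(X<537) ≈ 0.682.
Too low — raise k to concentrate. Iterating converges to k ≈ 7.48.
Then θ = 228/(7.48−1) ≈ 35.2.

k ≈ 7.48, θ ≈ 35.2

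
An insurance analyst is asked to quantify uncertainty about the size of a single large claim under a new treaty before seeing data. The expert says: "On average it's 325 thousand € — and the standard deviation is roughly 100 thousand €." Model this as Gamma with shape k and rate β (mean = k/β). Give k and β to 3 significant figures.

k ≈ 10.6, β ≈ 0.0325

For Gamma(k, rate β): mean = k/β, variance = k/β², so CV = 1/√k.
CV = SD/mean = 100/325 = 0.3077, hence k = 1/CV² = 10.6.
Then β = k/mean = 10.6/325 = 0.0325.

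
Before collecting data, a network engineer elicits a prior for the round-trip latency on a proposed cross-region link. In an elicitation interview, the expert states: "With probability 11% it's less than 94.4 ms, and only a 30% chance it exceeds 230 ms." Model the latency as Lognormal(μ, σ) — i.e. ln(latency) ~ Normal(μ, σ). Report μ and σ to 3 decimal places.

μ ≈ 5.171, σ ≈ 0.509

If T ~ Lognormal(μ,σ) then ln T ~ Normal(μ,σ), so the p-quantile of ln T is μ + z_p·σ.
ln(94.4) = 4.548 and ln(230) = 5.438; z_{0.11} = -1.227, z_{0.7} = 0.5244.
σ = (5.438 − 4.548)/(0.5244 − (-1.227)) = 0.509.
μ = 4.548 − (-1.227)·0.509 = 5.171.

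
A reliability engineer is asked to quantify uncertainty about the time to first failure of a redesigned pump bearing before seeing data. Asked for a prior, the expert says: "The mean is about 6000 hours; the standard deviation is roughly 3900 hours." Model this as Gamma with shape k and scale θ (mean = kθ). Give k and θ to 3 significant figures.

k ≈ 2.37, θ ≈ 2540

For Gamma(k, scale θ): mean = kθ, variance = kθ², so CV = 1/√k.
CV = SD/mean = 3900/6000 = 0.65, hence k = 1/CV² = 2.37.
Then θ = mean/k = 6000/2.37 = 2540.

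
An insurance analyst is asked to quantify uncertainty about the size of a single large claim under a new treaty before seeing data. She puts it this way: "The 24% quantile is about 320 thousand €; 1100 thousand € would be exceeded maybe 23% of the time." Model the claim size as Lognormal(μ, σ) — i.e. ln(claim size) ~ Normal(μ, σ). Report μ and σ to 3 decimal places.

If T ~ Lognormal(μ,σ) then ln T ~ Normal(μ,σ), so the p-quantile of ln T is μ + z_p·σ.
ln(320) = 5.768 and ln(1100) = 7.003; z_{0.24} = -0.7063, z_{0.77} = 0.7388.
σ = (7.003 − 5.768)/(0.7388 − (-0.7063)) = 0.854.
μ = 5.768 − (-0.7063)·0.854 = 6.372.

μ ≈ 6.372, σ ≈ 0.854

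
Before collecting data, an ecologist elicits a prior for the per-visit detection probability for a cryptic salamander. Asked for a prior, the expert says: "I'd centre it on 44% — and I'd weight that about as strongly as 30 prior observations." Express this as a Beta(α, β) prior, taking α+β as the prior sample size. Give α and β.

α = 13.2, β = 16.8

Under the effective-sample-size interpretation, Beta(α, β) has prior mean α/(α+β) and prior sample size α+β.
So α+β = 30 and α/(α+β) = 0.44, giving α = 0.44·30 = 13.2 and β = 30 − 13.2 = 16.8.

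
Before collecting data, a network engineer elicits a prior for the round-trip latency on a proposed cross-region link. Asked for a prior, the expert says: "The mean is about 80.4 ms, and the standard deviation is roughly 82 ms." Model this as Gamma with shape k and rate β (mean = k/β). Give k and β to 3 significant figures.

k ≈ 0.961, β ≈ 0.012

For Gamma(k, rate β): mean = k/β, variance = k/β², so CV = 1/√k.
CV = SD/mean = 82/80.4 = 1.02, hence k = 1/CV² = 0.961.
Then β = k/mean = 0.961/80.4 = 0.012.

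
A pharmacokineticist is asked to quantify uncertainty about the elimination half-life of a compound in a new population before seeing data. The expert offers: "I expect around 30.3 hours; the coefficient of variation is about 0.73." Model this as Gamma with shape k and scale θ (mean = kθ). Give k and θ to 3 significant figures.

k ≈ 1.88, θ ≈ 16.1

For Gamma(k, scale θ): mean = kθ, variance = kθ², so CV = 1/√k.
CV = 0.73, hence k = 1/CV² = 1.88.
Then θ = mean/k = 30.3/1.88 = 16.1.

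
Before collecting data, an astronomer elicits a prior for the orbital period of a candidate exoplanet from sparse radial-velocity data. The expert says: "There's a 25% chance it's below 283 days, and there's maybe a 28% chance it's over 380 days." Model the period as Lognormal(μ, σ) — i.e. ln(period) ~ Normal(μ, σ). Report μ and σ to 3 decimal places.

If T ~ Lognormal(μ,σ) then ln T ~ Normal(μ,σ), so the p-quantile of ln T is μ + z_p·σ.
ln(283) = 5.645 and ln(380) = 5.94; z_{0.25} = -0.6745, z_{0.72} = 0.5828.
σ = (5.94 − 5.645)/(0.5828 − (-0.6745)) = 0.234.
μ = 5.645 − (-0.6745)·0.234 = 5.804.

μ ≈ 5.804, σ ≈ 0.234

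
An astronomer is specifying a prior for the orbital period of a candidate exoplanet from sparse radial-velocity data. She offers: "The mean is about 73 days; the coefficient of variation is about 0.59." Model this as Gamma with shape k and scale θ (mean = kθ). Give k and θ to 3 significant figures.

k ≈ 2.87, θ ≈ 25.4

For Gamma(k, scale θ): mean = kθ, variance = kθ², so CV = 1/√k.
CV = 0.59, hence k = 1/CV² = 2.87.
Then θ = mean/k = 73/2.87 = 25.4.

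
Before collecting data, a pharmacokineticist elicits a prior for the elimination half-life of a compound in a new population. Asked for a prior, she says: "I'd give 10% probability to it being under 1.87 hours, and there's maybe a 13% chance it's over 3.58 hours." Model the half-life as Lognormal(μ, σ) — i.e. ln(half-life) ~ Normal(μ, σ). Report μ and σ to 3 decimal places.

μ ≈ 0.972, σ ≈ 0.270

If T ~ Lognormal(μ,σ) then ln T ~ Normal(μ,σ), so the p-quantile of ln T is μ + z_p·σ.
ln(1.87) = 0.6259 and ln(3.58) = 1.275; z_{0.1} = -1.282, z_{0.87} = 1.126.
σ = (1.275 − 0.6259)/(1.126 − (-1.282)) = 0.270.
μ = 0.6259 − (-1.282)·0.270 = 0.972.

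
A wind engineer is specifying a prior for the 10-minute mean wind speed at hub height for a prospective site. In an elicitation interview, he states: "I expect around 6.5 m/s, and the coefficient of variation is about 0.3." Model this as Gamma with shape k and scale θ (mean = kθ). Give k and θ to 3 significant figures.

For Gamma(k, scale θ): mean = kθ, variance = kθ², so CV = 1/√k.
CV = 0.3, hence k = 1/CV² = 11.1.
Then θ = mean/k = 6.5/11.1 = 0.585.

k ≈ 11.1, θ ≈ 0.585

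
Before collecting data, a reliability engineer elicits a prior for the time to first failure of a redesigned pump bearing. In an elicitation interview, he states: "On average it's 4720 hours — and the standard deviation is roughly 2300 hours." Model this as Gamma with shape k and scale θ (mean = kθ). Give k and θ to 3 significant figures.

k ≈ 4.21, θ ≈ 1120

For Gamma(k, scale θ): mean = kθ, variance = kθ², so CV = 1/√k.
CV = SD/mean = 2300/4720 = 0.4873, hence k = 1/CV² = 4.21.
Then θ = mean/k = 4720/4.21 = 1120.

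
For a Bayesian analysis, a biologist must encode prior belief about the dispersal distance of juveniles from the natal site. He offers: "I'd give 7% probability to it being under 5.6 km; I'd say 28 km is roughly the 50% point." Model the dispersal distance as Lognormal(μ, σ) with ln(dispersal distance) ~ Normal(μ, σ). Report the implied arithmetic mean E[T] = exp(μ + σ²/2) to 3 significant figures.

If T ~ Lognormal(μ,σ) then ln T ~ Normal(μ,σ), so the p-quantile of ln T is μ + z_p·σ.
ln(5.6) = 1.723 and ln(28) = 3.332; z_{0.07} = -1.476, z_{0.5} = 0.
σ = (3.332 − 1.723)/(0 − (-1.476)) = 1.091.
μ = 1.723 − (-1.476)·1.091 = 3.332.
E[T] = exp(μ + σ²/2) = exp(3.332 + 0.5947) = 50.7 km.

E[T] ≈ 50.7 km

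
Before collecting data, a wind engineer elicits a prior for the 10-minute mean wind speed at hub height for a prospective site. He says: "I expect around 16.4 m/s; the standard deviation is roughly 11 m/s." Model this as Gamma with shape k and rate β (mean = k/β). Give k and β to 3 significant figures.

For Gamma(k, rate β): mean = k/β, variance = k/β², so CV = 1/√k.
CV = SD/mean = 11/16.4 = 0.6707, hence k = 1/CV² = 2.22.
Then β = k/mean = 2.22/16.4 = 0.136.

k ≈ 2.22, β ≈ 0.136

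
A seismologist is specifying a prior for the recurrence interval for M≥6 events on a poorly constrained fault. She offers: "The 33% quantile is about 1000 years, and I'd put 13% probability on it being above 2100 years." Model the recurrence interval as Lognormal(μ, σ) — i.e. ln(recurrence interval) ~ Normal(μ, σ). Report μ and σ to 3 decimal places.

If T ~ Lognormal(μ,σ) then ln T ~ Normal(μ,σ), so the p-quantile of ln T is μ + z_p·σ.
ln(1000) = 6.908 and ln(2100) = 7.65; z_{0.33} = -0.4399, z_{0.87} = 1.126.
σ = (7.65 − 6.908)/(1.126 − (-0.4399)) = 0.474.
μ = 6.908 − (-0.4399)·0.474 = 7.116.

μ ≈ 7.116, σ ≈ 0.474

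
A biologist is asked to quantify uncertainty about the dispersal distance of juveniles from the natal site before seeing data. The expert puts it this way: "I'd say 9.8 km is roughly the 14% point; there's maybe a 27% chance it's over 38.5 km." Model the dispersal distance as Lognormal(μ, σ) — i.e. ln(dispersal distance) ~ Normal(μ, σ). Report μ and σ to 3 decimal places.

If T ~ Lognormal(μ,σ) then ln T ~ Normal(μ,σ), so the p-quantile of ln T is μ + z_p·σ.
ln(9.8) = 2.282 and ln(38.5) = 3.651; z_{0.14} = -1.08, z_{0.73} = 0.6128.
σ = (3.651 − 2.282)/(0.6128 − (-1.08)) = 0.808.
μ = 2.282 − (-1.08)·0.808 = 3.155.

μ ≈ 3.155, σ ≈ 0.808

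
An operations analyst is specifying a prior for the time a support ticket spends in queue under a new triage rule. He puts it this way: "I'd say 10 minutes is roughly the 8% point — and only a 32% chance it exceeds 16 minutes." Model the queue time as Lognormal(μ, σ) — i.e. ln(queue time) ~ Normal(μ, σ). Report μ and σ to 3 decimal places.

μ ≈ 2.655, σ ≈ 0.251

If T ~ Lognormal(μ,σ) then ln T ~ Normal(μ,σ), so the p-quantile of ln T is μ + z_p·σ.
ln(10) = 2.303 and ln(16) = 2.773; z_{0.08} = -1.405, z_{0.68} = 0.4677.
σ = (2.773 − 2.303)/(0.4677 − (-1.405)) = 0.251.
μ = 2.303 − (-1.405)·0.251 = 2.655.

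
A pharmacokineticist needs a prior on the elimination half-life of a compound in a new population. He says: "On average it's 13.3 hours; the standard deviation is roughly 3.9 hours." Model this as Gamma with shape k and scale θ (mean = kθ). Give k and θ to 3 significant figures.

For Gamma(k, scale θ): mean = kθ, variance = kθ², so CV = 1/√k.
CV = SD/mean = 3.9/13.3 = 0.2932, hence k = 1/CV² = 11.6.
Then θ = mean/k = 13.3/11.6 = 1.14.

k ≈ 11.6, θ ≈ 1.14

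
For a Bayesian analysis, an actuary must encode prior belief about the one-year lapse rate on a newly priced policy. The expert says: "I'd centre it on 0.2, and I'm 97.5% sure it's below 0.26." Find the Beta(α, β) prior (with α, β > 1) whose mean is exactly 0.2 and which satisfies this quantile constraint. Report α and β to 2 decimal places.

α ≈ 37.51, β ≈ 150.03

With mean 0.2 fixed, write α = 0.2s, β = 0.8s where s = α+β.
Need P(θ < 0.26) = 0.975 under Beta(0.2s, 0.8s). Normal approximation: (q−m)/√(m(1−m)/s) ≈ z_{0.975} = 1.96, so s ≈ 0.2·0.8·(1.96)²/(0.26−0.2)² = 170.7.
At s = 170.7: P(θ<0.26) ≈ 0.969. Adjusting to match 0.975 gives s ≈ 187.54.
So α = 0.2·187.54 ≈ 37.51, β = 0.8·187.54 ≈ 150.03.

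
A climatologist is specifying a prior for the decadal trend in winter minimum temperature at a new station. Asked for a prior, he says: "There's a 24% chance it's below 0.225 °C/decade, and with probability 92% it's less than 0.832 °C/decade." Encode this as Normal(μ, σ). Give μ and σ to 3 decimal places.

For Normal(μ,σ), the p-quantile is μ + z_p·σ. Here z_{0.24} = -0.7063, z_{0.92} = 1.405.
So 0.225 = μ − 0.7063σ and 0.832 = μ + 1.405σ.
Subtracting: σ = (0.832 − 0.225)/(1.405 − (-0.7063)) = 0.287.
Then μ = 0.225 − (-0.7063)·0.287 = 0.428.

μ = 0.428, σ = 0.287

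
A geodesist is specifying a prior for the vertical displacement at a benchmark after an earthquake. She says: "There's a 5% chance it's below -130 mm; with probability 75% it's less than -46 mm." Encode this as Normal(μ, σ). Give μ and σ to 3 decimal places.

μ = -70.428, σ = 36.217

For Normal(μ,σ), the p-quantile is μ + z_p·σ. Here z_{0.05} = -1.645, z_{0.75} = 0.6745.
So -130 = μ − 1.645σ and -46 = μ + 0.6745σ.
Subtracting: σ = (-46 − -130)/(0.6745 − (-1.645)) = 36.217.
Then μ = -130 − (-1.645)·36.217 = -70.428.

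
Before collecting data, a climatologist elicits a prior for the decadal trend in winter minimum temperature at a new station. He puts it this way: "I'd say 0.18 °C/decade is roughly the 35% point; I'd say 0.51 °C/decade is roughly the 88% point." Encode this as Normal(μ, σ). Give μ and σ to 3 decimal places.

The p-quantile of Normal(μ,σ) is μ + z_p·σ, with z_{0.35} = -0.3853 and z_{0.88} = 1.175.
Eliminate σ: μ = (z₂·x₁ − z₁·x₂)/(z₂ − z₁) = (1.175·0.18 − (-0.3853)·0.51)/1.56 = 0.261.
Then σ = (x₂ − x₁)/(z₂ − z₁) = (0.51 − 0.18)/1.56 = 0.211.

μ = 0.261, σ = 0.211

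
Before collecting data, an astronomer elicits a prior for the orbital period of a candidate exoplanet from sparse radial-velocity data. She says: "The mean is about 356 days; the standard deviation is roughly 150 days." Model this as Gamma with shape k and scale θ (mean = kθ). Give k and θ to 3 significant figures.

k ≈ 5.63, θ ≈ 63.2

For Gamma(k, scale θ): mean = kθ, variance = kθ², so CV = 1/√k.
CV = SD/mean = 150/356 = 0.4213, hence k = 1/CV² = 5.63.
Then θ = mean/k = 356/5.63 = 63.2.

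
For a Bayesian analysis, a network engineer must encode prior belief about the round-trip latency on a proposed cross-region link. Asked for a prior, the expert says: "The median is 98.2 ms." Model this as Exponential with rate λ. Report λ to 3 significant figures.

Exponential median = ln 2 / λ, so λ = ln 2 / 98.2 = 0.00706.

λ ≈ 0.00706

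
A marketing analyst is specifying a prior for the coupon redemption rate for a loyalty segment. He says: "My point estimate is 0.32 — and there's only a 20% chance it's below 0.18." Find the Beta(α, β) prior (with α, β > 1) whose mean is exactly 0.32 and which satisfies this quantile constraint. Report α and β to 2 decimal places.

α ≈ 2.61, β ≈ 5.55

With mean 0.32 fixed, write α = 0.32s, β = 0.68s where s = α+β.
Need P(θ < 0.18) = 0.2 under Beta(0.32s, 0.68s). Normal approximation: (q−m)/√(m(1−m)/s) ≈ z_{0.2} = -0.842, so s ≈ 0.32·0.68·(-0.842)²/(0.18−0.32)² = 7.9.
At s = 7.9: P(θ<0.18) ≈ 0.206. Adjusting to match 0.2 gives s ≈ 8.16.
So α = 0.32·8.16 ≈ 2.61, β = 0.68·8.16 ≈ 5.55.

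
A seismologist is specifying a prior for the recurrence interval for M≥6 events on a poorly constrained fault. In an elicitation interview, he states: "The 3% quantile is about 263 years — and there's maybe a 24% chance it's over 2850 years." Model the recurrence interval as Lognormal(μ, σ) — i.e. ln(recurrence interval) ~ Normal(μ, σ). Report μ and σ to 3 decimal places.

If T ~ Lognormal(μ,σ) then ln T ~ Normal(μ,σ), so the p-quantile of ln T is μ + z_p·σ.
ln(263) = 5.572 and ln(2850) = 7.955; z_{0.03} = -1.881, z_{0.76} = 0.7063.
σ = (7.955 − 5.572)/(0.7063 − (-1.881)) = 0.921.
μ = 5.572 − (-1.881)·0.921 = 7.305.

μ ≈ 7.305, σ ≈ 0.921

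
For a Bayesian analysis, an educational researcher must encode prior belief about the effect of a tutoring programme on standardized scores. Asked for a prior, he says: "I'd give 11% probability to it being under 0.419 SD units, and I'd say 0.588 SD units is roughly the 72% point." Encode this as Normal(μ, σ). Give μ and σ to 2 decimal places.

The p-quantile of Normal(μ,σ) is μ + z_p·σ, with z_{0.11} = -1.227 and z_{0.72} = 0.5828.
Eliminate σ: μ = (z₂·x₁ − z₁·x₂)/(z₂ − z₁) = (0.5828·0.419 − (-1.227)·0.588)/1.809 = 0.53.
Then σ = (x₂ − x₁)/(z₂ − z₁) = (0.588 − 0.419)/1.809 = 0.09.

μ = 0.53, σ = 0.09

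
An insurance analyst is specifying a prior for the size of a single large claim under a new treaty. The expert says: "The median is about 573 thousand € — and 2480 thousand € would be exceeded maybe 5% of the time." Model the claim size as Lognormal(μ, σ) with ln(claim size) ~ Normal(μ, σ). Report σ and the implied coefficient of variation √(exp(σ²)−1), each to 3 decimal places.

If T ~ Lognormal(μ,σ) then ln T ~ Normal(μ,σ), so the p-quantile of ln T is μ + z_p·σ.
ln(573) = 6.351 and ln(2480) = 7.816; z_{0.5} = 0, z_{0.95} = 1.645.
σ = (7.816 − 6.351)/(1.645 − (0)) = 0.891.
μ = 6.351 − (0)·0.891 = 6.351.
CV = √(exp(σ²)−1) = √(exp(0.7934)−1) = 1.100.

σ ≈ 0.891, CV ≈ 1.100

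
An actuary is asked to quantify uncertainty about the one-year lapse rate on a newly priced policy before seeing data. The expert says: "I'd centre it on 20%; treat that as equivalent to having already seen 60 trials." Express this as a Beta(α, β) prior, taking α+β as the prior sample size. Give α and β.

Under the effective-sample-size interpretation, Beta(α, β) has prior mean α/(α+β) and prior sample size α+β.
So α+β = 60 and α/(α+β) = 0.2, giving α = 0.2·60 = 12 and β = 60 − 12 = 48.

α = 12, β = 48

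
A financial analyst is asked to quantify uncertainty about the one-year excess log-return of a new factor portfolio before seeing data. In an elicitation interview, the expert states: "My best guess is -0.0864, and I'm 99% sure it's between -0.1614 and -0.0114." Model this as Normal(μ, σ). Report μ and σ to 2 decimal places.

μ = -0.09, σ = 0.03

A symmetric 99% interval runs μ ± z·σ with z = 2.576.
Half-width = 0.075, so σ = 0.075/2.576 = 0.03.
μ is the stated best guess, -0.09.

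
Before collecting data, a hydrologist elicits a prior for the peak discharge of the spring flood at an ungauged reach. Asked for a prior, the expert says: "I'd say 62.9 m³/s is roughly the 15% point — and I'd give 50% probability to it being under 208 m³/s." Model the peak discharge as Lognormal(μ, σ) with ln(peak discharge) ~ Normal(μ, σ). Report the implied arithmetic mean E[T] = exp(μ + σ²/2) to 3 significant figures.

If T ~ Lognormal(μ,σ) then ln T ~ Normal(μ,σ), so the p-quantile of ln T is μ + z_p·σ.
ln(62.9) = 4.142 and ln(208) = 5.338; z_{0.15} = -1.036, z_{0.5} = 0.
σ = (5.338 − 4.142)/(0 − (-1.036)) = 1.154.
μ = 4.142 − (-1.036)·1.154 = 5.338.
E[T] = exp(μ + σ²/2) = exp(5.338 + 0.6658) = 405 m³/s.

E[T] ≈ 405 m³/s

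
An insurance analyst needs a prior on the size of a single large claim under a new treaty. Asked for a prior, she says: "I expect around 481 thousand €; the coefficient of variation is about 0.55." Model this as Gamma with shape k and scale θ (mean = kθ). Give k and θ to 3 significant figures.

For Gamma(k, scale θ): mean = kθ, variance = kθ², so CV = 1/√k.
CV = 0.55, hence k = 1/CV² = 3.31.
Then θ = mean/k = 481/3.31 = 146.

k ≈ 3.31, θ ≈ 146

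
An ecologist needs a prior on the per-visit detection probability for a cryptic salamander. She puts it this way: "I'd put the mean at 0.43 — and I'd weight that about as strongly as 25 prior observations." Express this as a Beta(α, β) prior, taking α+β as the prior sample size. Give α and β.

Under the effective-sample-size interpretation, Beta(α, β) has prior mean α/(α+β) and prior sample size α+β.
So α+β = 25 and α/(α+β) = 0.43, giving α = 0.43·25 = 10.75 and β = 25 − 10.75 = 14.25.

α = 10.75, β = 14.25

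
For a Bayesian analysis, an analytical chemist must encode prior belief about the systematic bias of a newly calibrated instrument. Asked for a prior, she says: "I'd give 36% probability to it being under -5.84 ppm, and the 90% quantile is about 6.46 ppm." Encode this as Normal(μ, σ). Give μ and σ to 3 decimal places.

μ = -3.152, σ = 7.500

The p-quantile of Normal(μ,σ) is μ + z_p·σ, with z_{0.36} = -0.3585 and z_{0.9} = 1.282.
Eliminate σ: μ = (z₂·x₁ − z₁·x₂)/(z₂ − z₁) = (1.282·-5.84 − (-0.3585)·6.46)/1.64 = -3.152.
Then σ = (x₂ − x₁)/(z₂ − z₁) = (6.46 − -5.84)/1.64 = 7.500.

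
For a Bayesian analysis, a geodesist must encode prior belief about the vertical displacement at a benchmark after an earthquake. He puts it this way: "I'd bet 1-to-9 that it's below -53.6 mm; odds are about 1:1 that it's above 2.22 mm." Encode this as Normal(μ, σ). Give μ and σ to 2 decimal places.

For Normal(μ,σ), the p-quantile is μ + z_p·σ. Here z_{0.1} = -1.282, z_{0.5} = 0.
So -53.6 = μ − 1.282σ and 2.22 = μ + 0σ.
Subtracting: σ = (2.22 − -53.6)/(0 − (-1.282)) = 43.56.
Then μ = -53.6 − (-1.282)·43.56 = 2.22.

μ = 2.22, σ = 43.56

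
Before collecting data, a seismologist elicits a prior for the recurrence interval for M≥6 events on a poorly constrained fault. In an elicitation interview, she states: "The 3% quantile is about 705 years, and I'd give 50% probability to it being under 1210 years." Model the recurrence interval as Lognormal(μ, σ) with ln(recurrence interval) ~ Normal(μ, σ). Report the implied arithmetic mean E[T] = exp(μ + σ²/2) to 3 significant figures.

E[T] ≈ 1260 years

If T ~ Lognormal(μ,σ) then ln T ~ Normal(μ,σ), so the p-quantile of ln T is μ + z_p·σ.
ln(705) = 6.558 and ln(1210) = 7.098; z_{0.03} = -1.881, z_{0.5} = 0.
σ = (7.098 − 6.558)/(0 − (-1.881)) = 0.287.
μ = 6.558 − (-1.881)·0.287 = 7.098.
E[T] = exp(μ + σ²/2) = exp(7.098 + 0.0412) = 1260 years.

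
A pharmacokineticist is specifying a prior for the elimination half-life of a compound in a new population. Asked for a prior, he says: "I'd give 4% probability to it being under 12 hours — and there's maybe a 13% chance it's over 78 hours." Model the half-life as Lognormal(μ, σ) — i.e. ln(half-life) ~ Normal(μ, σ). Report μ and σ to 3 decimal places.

μ ≈ 3.624, σ ≈ 0.651

If T ~ Lognormal(μ,σ) then ln T ~ Normal(μ,σ), so the p-quantile of ln T is μ + z_p·σ.
ln(12) = 2.485 and ln(78) = 4.357; z_{0.04} = -1.751, z_{0.87} = 1.126.
σ = (4.357 − 2.485)/(1.126 − (-1.751)) = 0.651.
μ = 2.485 − (-1.751)·0.651 = 3.624.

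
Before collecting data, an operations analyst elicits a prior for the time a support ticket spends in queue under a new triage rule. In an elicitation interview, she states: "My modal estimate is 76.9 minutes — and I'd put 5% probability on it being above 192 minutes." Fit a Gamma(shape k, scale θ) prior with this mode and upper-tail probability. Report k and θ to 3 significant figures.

k ≈ 4.24, θ ≈ 23.7

Gamma(k,θ) with k>1 has mode (k−1)θ, so θ = 76.9/(k−1).
Need P(X < 192) = 0.95 with θ tied to k this way. Start at k = 2, θ = 76.9: P(X<192) ≈ 0.712.
Too low — raise k to concentrate. Iterating converges to k ≈ 4.24.
Then θ = 76.9/(4.24−1) ≈ 23.7.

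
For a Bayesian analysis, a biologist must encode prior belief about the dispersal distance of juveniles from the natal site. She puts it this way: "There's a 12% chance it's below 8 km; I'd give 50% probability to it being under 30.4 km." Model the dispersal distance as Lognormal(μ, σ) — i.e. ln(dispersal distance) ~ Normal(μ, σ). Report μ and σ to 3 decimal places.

If T ~ Lognormal(μ,σ) then ln T ~ Normal(μ,σ), so the p-quantile of ln T is μ + z_p·σ.
ln(8) = 2.079 and ln(30.4) = 3.414; z_{0.12} = -1.175, z_{0.5} = 0.
σ = (3.414 − 2.079)/(0 − (-1.175)) = 1.136.
μ = 2.079 − (-1.175)·1.136 = 3.414.

μ ≈ 3.414, σ ≈ 1.136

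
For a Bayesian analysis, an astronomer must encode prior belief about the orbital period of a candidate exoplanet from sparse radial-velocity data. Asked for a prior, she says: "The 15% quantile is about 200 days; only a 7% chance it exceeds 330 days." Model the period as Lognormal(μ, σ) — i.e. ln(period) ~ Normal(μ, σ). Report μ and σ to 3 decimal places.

μ ≈ 5.505, σ ≈ 0.199

If T ~ Lognormal(μ,σ) then ln T ~ Normal(μ,σ), so the p-quantile of ln T is μ + z_p·σ.
ln(200) = 5.298 and ln(330) = 5.799; z_{0.15} = -1.036, z_{0.93} = 1.476.
σ = (5.799 − 5.298)/(1.476 − (-1.036)) = 0.199.
μ = 5.298 − (-1.036)·0.199 = 5.505.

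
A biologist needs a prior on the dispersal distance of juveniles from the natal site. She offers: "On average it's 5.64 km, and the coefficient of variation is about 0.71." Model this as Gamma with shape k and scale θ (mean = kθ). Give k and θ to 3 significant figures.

For Gamma(k, scale θ): mean = kθ, variance = kθ², so CV = 1/√k.
CV = 0.71, hence k = 1/CV² = 1.98.
Then θ = mean/k = 5.64/1.98 = 2.84.

k ≈ 1.98, θ ≈ 2.84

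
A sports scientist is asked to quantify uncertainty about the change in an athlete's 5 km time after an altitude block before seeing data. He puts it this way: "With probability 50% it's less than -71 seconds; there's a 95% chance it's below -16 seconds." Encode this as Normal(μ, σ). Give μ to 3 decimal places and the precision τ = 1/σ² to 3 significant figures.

For Normal(μ,σ), the p-quantile is μ + z_p·σ. Here z_{0.5} = 0, z_{0.95} = 1.645.
So -71 = μ + 0σ and -16 = μ + 1.645σ.
Subtracting: σ = (-16 − -71)/(1.645 − (0)) = 33.438.
Then μ = -71 − (0)·33.438 = -71.000.
Precision τ = 1/σ² = 1/33.44² = 0.000894.

μ = -71.000, τ = 0.000894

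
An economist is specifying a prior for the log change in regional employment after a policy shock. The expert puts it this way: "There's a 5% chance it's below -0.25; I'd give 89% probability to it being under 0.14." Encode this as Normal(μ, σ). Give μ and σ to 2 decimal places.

The p-quantile of Normal(μ,σ) is μ + z_p·σ, with z_{0.05} = -1.645 and z_{0.89} = 1.227.
Eliminate σ: μ = (z₂·x₁ − z₁·x₂)/(z₂ − z₁) = (1.227·-0.25 − (-1.645)·0.14)/2.871 = -0.03.
Then σ = (x₂ − x₁)/(z₂ − z₁) = (0.14 − -0.25)/2.871 = 0.14.

μ = -0.03, σ = 0.14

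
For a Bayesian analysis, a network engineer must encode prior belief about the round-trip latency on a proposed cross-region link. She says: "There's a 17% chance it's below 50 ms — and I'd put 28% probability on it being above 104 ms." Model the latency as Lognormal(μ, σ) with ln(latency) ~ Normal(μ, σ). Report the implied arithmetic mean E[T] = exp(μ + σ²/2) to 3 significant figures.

E[T] ≈ 88.3 ms

If T ~ Lognormal(μ,σ) then ln T ~ Normal(μ,σ), so the p-quantile of ln T is μ + z_p·σ.
ln(50) = 3.912 and ln(104) = 4.644; z_{0.17} = -0.9542, z_{0.72} = 0.5828.
σ = (4.644 − 3.912)/(0.5828 − (-0.9542)) = 0.476.
μ = 3.912 − (-0.9542)·0.476 = 4.367.
E[T] = exp(μ + σ²/2) = exp(4.367 + 0.1135) = 88.3 ms.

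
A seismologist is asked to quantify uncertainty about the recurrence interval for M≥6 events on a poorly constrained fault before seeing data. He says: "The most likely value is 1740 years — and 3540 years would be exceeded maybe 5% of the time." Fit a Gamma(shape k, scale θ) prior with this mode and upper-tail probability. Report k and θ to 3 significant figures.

Gamma(k,θ) with k>1 has mode (k−1)θ, so θ = 1740/(k−1).
Need P(X < 3540) = 0.95 with θ tied to k this way. Start at k = 2, θ = 1740: P(X<3540) ≈ 0.603.
Too low — raise k to concentrate. Iterating converges to k ≈ 6.49.
Then θ = 1740/(6.49−1) ≈ 317.

k ≈ 6.49, θ ≈ 317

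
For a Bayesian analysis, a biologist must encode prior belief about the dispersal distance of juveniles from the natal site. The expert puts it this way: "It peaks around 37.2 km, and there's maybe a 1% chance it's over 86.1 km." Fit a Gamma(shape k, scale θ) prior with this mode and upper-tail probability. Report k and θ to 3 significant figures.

k ≈ 7.78, θ ≈ 5.49

Gamma(k,θ) with k>1 has mode (k−1)θ, so θ = 37.2/(k−1).
Need P(X < 86.1) = 0.99 with θ tied to k this way. Start at k = 2, θ = 37.2: P(X<86.1) ≈ 0.672.
Too low — raise k to concentrate. Iterating converges to k ≈ 7.78.
Then θ = 37.2/(7.78−1) ≈ 5.49.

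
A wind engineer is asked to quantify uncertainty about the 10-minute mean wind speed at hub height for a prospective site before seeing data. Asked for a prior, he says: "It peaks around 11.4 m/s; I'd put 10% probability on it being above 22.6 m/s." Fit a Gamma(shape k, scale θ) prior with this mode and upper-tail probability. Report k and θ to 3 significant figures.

k ≈ 5.09, θ ≈ 2.79

Gamma(k,θ) with k>1 has mode (k−1)θ, so θ = 11.4/(k−1).
Need P(X < 22.6) = 0.9 with θ tied to k this way. Start at k = 2, θ = 11.4: P(X<22.6) ≈ 0.589.
Too low — raise k to concentrate. Iterating converges to k ≈ 5.09.
Then θ = 11.4/(5.09−1) ≈ 2.79.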